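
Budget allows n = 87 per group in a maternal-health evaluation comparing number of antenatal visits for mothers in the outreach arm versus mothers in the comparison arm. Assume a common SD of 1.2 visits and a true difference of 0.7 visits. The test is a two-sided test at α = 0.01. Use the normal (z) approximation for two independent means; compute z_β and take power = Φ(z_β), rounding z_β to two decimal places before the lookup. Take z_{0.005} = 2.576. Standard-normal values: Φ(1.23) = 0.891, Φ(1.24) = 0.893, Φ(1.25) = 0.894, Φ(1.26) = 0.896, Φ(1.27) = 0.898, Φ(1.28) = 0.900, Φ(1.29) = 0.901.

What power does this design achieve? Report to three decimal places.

z_β = δ·√(n/(σ₁²+σ₂²)) − z_{α/2}
    = 0.7 · √(87/2.88) − 2.576
    = 0.7 · 5.49621 − 2.576
    = 3.8473 − 2.576 = 1.2713 → 1.27
Power = Φ(1.27) = 0.898.

Power ≈ 0.898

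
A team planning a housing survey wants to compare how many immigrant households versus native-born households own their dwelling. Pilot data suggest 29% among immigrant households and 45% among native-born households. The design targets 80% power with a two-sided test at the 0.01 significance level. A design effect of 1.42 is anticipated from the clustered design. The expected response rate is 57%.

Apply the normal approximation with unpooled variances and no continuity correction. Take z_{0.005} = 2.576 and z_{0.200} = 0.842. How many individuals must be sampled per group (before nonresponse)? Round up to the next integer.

n = 516 per group

n = (z_{α/2} + z_β)² · [p₁(1−p₁) + p₂(1−p₂)] / (p₁ − p₂)²
  = (2.576 + 0.842)² · (0.29·0.71 + 0.45·0.55) / (-0.16)²
  = (3.418)² · (0.2059 + 0.2475) / 0.0256
  = 11.6827 · 0.4534 / 0.0256
  = 206.91
Design effect: 1.42 × 206.91 = 293.82.
Adjust for 57% response: 293.82 / 0.57 = 515.46.
Round up → n = 516 per group.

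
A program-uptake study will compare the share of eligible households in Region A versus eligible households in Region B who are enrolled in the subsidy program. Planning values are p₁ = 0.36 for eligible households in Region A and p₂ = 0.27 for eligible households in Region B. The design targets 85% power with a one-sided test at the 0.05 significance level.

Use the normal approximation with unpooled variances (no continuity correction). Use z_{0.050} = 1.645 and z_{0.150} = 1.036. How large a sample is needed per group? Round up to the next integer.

n = 380 per group

n = (z_α + z_β)² · [p₁(1−p₁) + p₂(1−p₂)] / (p₁ − p₂)²
  = (1.645 + 1.036)² · (0.36·0.64 + 0.27·0.73) / (0.09)²
  = (2.681)² · (0.2304 + 0.1971) / 0.0081
  = 7.1878 · 0.4275 / 0.0081
  = 379.35
Round up → n = 380 per group.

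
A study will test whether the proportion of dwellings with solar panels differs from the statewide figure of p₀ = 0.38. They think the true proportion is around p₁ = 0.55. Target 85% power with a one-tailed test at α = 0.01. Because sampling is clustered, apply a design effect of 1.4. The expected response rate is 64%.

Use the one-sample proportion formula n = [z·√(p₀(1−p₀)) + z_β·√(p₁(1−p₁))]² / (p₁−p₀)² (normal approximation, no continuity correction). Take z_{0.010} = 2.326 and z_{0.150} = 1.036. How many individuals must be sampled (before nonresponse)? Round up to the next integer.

n = [z_α·√(p₀q₀) + z_β·√(p₁q₁)]² / (p₁ − p₀)²
  = [2.326·√(0.38·0.62) + 1.036·√(0.55·0.45)]² / (0.17)²
  = [2.326·0.4854 + 1.036·0.4975]² / 0.0289
  = [1.6444]² / 0.0289
  = 93.57
Design effect: 1.4 × 93.57 = 130.99.
Adjust for 64% response: 130.99 / 0.64 = 204.68.
Round up → n = 205.

n = 205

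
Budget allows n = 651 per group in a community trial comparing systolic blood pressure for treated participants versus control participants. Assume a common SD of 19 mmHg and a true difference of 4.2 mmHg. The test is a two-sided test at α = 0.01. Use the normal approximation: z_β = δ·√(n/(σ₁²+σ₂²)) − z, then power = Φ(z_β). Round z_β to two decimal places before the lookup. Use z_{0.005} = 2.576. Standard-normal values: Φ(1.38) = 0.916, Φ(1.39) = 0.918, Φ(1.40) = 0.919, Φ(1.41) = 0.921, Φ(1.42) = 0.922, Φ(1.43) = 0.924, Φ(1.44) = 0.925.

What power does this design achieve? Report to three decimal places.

Power ≈ 0.921

z_β = δ·√(n/(σ₁²+σ₂²)) − z_{α/2}
    = 4.2 · √(651/722) − 2.576
    = 4.2 · 0.94956 − 2.576
    = 3.9881 − 2.576 = 1.4121 → 1.41
Power = Φ(1.41) = 0.921.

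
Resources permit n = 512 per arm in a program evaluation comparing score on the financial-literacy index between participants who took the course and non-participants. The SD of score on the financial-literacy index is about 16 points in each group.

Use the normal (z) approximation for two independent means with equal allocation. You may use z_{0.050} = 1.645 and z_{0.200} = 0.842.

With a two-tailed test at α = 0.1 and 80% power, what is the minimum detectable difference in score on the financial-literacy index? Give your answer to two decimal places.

Minimum detectable difference ≈ 2.49 points

δ = (z_{α/2} + z_β) · √((σ₁²+σ₂²)/n)
  = (1.645 + 0.842) · √(512/512)
  = 2.487 · √1
  = 2.487 · 1.0000
  = 2.4870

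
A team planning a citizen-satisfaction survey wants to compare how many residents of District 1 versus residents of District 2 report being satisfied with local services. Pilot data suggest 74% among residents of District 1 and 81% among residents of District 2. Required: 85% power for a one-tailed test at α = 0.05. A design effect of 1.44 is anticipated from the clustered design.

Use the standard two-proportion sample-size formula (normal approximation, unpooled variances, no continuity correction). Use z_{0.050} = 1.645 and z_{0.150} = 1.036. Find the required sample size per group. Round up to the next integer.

n = 732 per group

n = (z_α + z_β)² · [p₁(1−p₁) + p₂(1−p₂)] / (p₁ − p₂)²
  = (1.645 + 1.036)² · (0.74·0.26 + 0.81·0.19) / (-0.07)²
  = (2.681)² · (0.1924 + 0.1539) / 0.0049
  = 7.1878 · 0.3463 / 0.0049
  = 507.98
Design effect: 1.44 × 507.98 = 731.50.
Round up → n = 732 per group.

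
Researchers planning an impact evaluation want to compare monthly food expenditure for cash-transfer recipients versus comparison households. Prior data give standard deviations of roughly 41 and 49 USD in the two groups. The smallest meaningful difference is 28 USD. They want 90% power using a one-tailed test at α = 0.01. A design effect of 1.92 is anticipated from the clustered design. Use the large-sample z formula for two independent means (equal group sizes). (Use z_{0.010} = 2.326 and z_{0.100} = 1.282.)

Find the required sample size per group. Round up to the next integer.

n = 131 per group

n = (z_α + z_β)² · (σ₁² + σ₂²) / δ²
  = (2.326 + 1.282)² · (41² + 49² = 4082) / 28²
  = 13.0177 · 4082 / 784
  = 67.78
Design effect: 1.92 × 67.78 = 130.13.
Round up → n = 131 per group.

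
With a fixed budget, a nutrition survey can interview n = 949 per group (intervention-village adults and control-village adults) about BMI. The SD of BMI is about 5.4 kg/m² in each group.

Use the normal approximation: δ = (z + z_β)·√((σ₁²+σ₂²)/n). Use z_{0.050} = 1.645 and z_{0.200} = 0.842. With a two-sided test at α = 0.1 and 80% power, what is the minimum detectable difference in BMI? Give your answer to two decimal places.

Minimum detectable difference ≈ 0.62 kg/m²

δ = (z_{α/2} + z_β) · √((σ₁²+σ₂²)/n)
  = (1.645 + 0.842) · √(58.32/949)
  = 2.487 · √0.06145
  = 2.487 · 0.2479
  = 0.6165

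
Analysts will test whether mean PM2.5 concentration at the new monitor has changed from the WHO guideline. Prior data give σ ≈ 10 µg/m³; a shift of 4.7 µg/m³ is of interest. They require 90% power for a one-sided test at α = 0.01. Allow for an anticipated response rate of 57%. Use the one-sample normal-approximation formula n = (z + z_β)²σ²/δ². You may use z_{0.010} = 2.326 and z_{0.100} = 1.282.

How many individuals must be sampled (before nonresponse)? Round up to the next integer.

n = (z_α + z_β)² · σ² / δ²
  = (2.326 + 1.282)² · 10² / 4.7²
  = 13.0177 · 100 / 22.09
  = 58.93
Adjust for 57% response: 58.93 / 0.57 = 103.39.
Round up → n = 104.

n = 104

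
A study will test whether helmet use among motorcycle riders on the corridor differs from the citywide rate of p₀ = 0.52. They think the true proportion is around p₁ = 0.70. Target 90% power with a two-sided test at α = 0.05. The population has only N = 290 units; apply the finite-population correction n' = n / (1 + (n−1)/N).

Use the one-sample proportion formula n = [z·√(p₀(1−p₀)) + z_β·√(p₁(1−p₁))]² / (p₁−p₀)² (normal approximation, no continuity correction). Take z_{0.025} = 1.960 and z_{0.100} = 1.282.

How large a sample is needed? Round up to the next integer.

n = 61

n = [z_{α/2}·√(p₀q₀) + z_β·√(p₁q₁)]² / (p₁ − p₀)²
  = [1.960·√(0.52·0.48) + 1.282·√(0.70·0.30)]² / (0.18)²
  = [1.960·0.4996 + 1.282·0.4583]² / 0.0324
  = [1.5667]² / 0.0324
  = 75.76
Finite-population correction (N = 290): 75.76 / (1 + (75.76 − 1)/290) = 60.23.
Round up → n = 61.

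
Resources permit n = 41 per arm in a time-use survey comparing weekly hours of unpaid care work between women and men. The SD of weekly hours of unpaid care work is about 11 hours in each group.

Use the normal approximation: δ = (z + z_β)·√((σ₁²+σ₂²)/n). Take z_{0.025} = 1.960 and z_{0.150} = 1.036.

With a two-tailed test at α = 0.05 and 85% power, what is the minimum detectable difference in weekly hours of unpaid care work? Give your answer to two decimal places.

δ = (z_{α/2} + z_β) · √((σ₁²+σ₂²)/n)
  = (1.960 + 1.036) · √(242/41)
  = 2.996 · √5.9024
  = 2.996 · 2.4295
  = 7.2788

Minimum detectable difference ≈ 7.28 hours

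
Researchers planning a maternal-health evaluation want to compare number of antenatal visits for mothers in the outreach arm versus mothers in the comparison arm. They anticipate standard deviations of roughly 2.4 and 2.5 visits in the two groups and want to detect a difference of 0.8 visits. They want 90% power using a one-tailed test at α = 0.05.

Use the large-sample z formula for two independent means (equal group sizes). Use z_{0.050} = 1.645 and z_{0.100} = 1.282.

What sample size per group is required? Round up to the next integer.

n = 161 per group

n = (z_α + z_β)² · (σ₁² + σ₂²) / δ²
  = (1.645 + 1.282)² · (2.4² + 2.5² = 12.01) / 0.8²
  = 8.5673 · 12.01 / 0.64
  = 160.77
Round up → n = 161 per group.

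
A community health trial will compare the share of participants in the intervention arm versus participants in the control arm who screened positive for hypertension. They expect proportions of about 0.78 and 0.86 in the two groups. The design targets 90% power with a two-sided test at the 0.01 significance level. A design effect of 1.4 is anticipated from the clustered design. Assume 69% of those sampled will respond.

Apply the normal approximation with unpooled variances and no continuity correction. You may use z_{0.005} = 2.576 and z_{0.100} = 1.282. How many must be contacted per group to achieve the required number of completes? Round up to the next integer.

n = 1378 per group

n = (z_{α/2} + z_β)² · [p₁(1−p₁) + p₂(1−p₂)] / (p₁ − p₂)²
  = (2.576 + 1.282)² · (0.78·0.22 + 0.86·0.14) / (-0.08)²
  = (3.858)² · (0.1716 + 0.1204) / 0.0064
  = 14.8842 · 0.2920 / 0.0064
  = 679.09
Design effect: 1.4 × 679.09 = 950.73.
Adjust for 69% response: 950.73 / 0.69 = 1377.86.
Round up → n = 1378 per group.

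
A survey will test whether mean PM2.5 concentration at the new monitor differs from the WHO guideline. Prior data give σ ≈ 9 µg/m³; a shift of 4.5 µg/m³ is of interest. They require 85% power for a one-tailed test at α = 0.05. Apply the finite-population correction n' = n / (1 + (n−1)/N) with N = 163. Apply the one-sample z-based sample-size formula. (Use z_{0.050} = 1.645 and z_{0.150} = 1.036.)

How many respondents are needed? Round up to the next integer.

n = (z_α + z_β)² · σ² / δ²
  = (1.645 + 1.036)² · 9² / 4.5²
  = 7.1878 · 81 / 20.25
  = 28.75
Finite-population correction (N = 163): 28.75 / (1 + (28.75 − 1)/163) = 24.57.
Round up → n = 25.

n = 25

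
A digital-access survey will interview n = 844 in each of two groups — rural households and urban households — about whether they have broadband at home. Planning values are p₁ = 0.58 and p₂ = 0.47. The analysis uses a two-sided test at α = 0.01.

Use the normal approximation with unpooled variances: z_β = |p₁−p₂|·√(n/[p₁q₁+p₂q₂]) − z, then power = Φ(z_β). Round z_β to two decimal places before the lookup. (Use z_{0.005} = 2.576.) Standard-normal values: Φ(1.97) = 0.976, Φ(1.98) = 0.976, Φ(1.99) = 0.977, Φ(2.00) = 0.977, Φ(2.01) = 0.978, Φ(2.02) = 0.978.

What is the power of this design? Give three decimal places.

Power ≈ 0.976

z_β = |p₁−p₂|·√(n/[p₁q₁+p₂q₂]) − z_{α/2}
    = 0.11 · √(844/0.4927) − 2.576
    = 0.11 · 41.3885 − 2.576
    = 4.5527 − 2.576 = 1.9767 → 1.98
Power = Φ(1.98) = 0.976.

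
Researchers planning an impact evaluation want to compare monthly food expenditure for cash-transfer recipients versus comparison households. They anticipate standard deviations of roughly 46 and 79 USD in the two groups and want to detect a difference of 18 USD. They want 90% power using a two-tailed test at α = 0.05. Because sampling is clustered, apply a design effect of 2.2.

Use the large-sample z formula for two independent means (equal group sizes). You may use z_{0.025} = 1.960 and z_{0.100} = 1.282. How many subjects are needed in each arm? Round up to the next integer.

n = (z_{α/2} + z_β)² · (σ₁² + σ₂²) / δ²
  = (1.960 + 1.282)² · (46² + 79² = 8357) / 18²
  = 10.5106 · 8357 / 324
  = 271.10
Design effect: 2.2 × 271.10 = 596.42.
Round up → n = 597 per group.

n = 597 per group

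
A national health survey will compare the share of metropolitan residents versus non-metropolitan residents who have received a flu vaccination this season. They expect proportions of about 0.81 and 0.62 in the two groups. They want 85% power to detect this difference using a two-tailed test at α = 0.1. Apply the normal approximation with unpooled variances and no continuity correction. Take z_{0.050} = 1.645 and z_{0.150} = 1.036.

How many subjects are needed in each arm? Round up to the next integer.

n = 78 per group

n = (z_{α/2} + z_β)² · [p₁(1−p₁) + p₂(1−p₂)] / (p₁ − p₂)²
  = (1.645 + 1.036)² · (0.81·0.19 + 0.62·0.38) / (0.19)²
  = (2.681)² · (0.1539 + 0.2356) / 0.0361
  = 7.1878 · 0.3895 / 0.0361
  = 77.55
Round up → n = 78 per group.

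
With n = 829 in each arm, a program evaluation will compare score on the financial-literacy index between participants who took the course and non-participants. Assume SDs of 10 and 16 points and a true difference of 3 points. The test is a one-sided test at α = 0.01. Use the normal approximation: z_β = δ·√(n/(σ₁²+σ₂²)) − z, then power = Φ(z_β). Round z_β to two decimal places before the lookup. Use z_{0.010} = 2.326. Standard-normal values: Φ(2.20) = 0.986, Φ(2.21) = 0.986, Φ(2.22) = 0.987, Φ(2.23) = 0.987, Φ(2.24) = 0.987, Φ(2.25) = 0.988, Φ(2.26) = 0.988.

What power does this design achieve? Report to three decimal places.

z_β = δ·√(n/(σ₁²+σ₂²)) − z_α
    = 3 · √(829/356) − 2.326
    = 3 · 1.52599 − 2.326
    = 4.5780 − 2.326 = 2.2520 → 2.25
Power = Φ(2.25) = 0.988.

Power ≈ 0.988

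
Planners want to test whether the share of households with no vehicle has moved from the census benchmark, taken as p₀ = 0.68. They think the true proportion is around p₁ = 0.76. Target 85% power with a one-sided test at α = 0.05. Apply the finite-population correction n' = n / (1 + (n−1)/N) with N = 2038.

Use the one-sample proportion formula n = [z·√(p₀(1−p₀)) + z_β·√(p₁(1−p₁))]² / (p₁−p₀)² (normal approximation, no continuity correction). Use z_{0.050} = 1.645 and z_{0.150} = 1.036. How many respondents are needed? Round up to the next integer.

n = [z_α·√(p₀q₀) + z_β·√(p₁q₁)]² / (p₁ − p₀)²
  = [1.645·√(0.68·0.32) + 1.036·√(0.76·0.24)]² / (0.08)²
  = [1.645·0.4665 + 1.036·0.4271]² / 0.0064
  = [1.2098]² / 0.0064
  = 228.69
Finite-population correction (N = 2038): 228.69 / (1 + (228.69 − 1)/2038) = 205.71.
Round up → n = 206.

n = 206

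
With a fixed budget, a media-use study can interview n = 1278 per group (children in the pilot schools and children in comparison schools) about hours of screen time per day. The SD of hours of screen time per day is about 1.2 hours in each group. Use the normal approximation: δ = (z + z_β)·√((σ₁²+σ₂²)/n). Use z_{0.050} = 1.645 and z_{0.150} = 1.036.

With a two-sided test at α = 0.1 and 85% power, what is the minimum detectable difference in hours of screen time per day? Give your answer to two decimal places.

δ = (z_{α/2} + z_β) · √((σ₁²+σ₂²)/n)
  = (1.645 + 1.036) · √(2.88/1278)
  = 2.681 · √0.00225
  = 2.681 · 0.0475
  = 0.1273

Minimum detectable difference ≈ 0.13 hours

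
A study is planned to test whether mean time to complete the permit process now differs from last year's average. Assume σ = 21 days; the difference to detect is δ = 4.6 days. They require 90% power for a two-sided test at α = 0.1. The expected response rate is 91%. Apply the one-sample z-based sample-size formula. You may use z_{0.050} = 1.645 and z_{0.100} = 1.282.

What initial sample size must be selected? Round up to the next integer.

n = (z_{α/2} + z_β)² · σ² / δ²
  = (1.645 + 1.282)² · 21² / 4.6²
  = 8.5673 · 441 / 21.16
  = 178.55
Adjust for 91% response: 178.55 / 0.91 = 196.21.
Round up → n = 197.

n = 197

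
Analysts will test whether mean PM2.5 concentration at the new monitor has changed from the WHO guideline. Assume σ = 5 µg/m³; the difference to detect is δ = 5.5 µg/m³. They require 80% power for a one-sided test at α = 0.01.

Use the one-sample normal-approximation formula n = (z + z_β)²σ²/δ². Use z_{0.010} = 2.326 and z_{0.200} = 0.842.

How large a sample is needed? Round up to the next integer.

n = 9

n = (z_α + z_β)² · σ² / δ²
  = (2.326 + 0.842)² · 5² / 5.5²
  = 10.0362 · 25 / 30.25
  = 8.29
Round up → n = 9.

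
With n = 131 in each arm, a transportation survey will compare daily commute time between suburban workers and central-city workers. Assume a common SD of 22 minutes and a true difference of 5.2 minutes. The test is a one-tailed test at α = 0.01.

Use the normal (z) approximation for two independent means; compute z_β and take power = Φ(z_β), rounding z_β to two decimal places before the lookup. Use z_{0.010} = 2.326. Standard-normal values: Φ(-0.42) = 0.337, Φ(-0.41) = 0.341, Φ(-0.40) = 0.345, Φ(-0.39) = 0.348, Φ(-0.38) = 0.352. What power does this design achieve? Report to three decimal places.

z_β = δ·√(n/(σ₁²+σ₂²)) − z_α
    = 5.2 · √(131/968) − 2.326
    = 5.2 · 0.36787 − 2.326
    = 1.9129 − 2.326 = -0.4131 → -0.41
Power = Φ(-0.41) = 0.341.

Power ≈ 0.341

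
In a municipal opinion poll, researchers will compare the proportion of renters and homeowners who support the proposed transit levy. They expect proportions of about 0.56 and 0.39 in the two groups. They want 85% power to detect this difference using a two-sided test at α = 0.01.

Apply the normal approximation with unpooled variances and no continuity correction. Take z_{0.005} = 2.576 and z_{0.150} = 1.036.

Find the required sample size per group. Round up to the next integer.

n = (z_{α/2} + z_β)² · [p₁(1−p₁) + p₂(1−p₂)] / (p₁ − p₂)²
  = (2.576 + 1.036)² · (0.56·0.44 + 0.39·0.61) / (0.17)²
  = (3.612)² · (0.2464 + 0.2379) / 0.0289
  = 13.0465 · 0.4843 / 0.0289
  = 218.63
Round up → n = 219 per group.

n = 219 per group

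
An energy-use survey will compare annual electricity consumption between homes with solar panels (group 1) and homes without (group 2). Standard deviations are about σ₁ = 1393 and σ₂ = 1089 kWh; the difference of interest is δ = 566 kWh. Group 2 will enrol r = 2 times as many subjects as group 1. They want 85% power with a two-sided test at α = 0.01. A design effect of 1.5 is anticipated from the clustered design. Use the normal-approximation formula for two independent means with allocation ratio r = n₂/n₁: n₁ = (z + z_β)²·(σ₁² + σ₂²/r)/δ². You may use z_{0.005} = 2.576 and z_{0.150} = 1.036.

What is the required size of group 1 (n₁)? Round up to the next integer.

n₁ = 155

n₁ = (z_{α/2} + z_β)² · (σ₁² + σ₂²/r) / δ²
   = (2.576 + 1.036)² · (1393² + 1089²/2) / 566²
   = 13.0465 · (1940449 + 592960.5) / 320356
   = 13.0465 · 2533409.5 / 320356
   = 103.17
Design effect: 1.5 × 103.17 = 154.76.
Round up → n₁ = 155; n₂ = r·n₁ = 2 × 155 = 310.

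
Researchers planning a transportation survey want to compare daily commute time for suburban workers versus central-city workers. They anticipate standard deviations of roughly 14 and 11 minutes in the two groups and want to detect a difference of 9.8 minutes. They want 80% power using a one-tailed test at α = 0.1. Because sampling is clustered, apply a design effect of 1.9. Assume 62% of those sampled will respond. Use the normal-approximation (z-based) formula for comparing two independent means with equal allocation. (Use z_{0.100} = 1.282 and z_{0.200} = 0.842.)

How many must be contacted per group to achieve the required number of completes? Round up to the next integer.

n = 46 per group

n = (z_α + z_β)² · (σ₁² + σ₂²) / δ²
  = (1.282 + 0.842)² · (14² + 11² = 317) / 9.8²
  = 4.5114 · 317 / 96.04
  = 14.89
Design effect: 1.9 × 14.89 = 28.29.
Adjust for 62% response: 28.29 / 0.62 = 45.63.
Round up → n = 46 per group.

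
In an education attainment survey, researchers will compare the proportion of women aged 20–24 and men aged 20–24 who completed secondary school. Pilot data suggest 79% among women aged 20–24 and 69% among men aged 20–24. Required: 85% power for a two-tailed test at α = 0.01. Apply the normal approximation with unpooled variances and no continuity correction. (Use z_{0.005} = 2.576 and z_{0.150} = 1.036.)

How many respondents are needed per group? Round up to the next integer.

n = (z_{α/2} + z_β)² · [p₁(1−p₁) + p₂(1−p₂)] / (p₁ − p₂)²
  = (2.576 + 1.036)² · (0.79·0.21 + 0.69·0.31) / (0.10)²
  = (3.612)² · (0.1659 + 0.2139) / 0.0100
  = 13.0465 · 0.3798 / 0.0100
  = 495.51
Round up → n = 496 per group.

n = 496 per group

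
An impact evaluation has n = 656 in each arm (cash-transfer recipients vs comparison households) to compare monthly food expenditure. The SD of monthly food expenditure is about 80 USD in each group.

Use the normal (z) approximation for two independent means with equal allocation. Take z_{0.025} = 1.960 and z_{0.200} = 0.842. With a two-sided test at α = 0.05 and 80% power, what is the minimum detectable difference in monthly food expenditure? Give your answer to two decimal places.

Minimum detectable difference ≈ 12.38 USD

δ = (z_{α/2} + z_β) · √((σ₁²+σ₂²)/n)
  = (1.960 + 0.842) · √(12800/656)
  = 2.802 · √19.5122
  = 2.802 · 4.4173
  = 12.3772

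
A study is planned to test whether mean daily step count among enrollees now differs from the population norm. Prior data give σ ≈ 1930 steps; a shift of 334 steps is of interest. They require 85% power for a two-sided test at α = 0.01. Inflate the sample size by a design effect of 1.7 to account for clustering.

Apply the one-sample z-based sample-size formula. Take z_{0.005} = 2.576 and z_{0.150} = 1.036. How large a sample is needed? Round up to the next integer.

n = 741

n = (z_{α/2} + z_β)² · σ² / δ²
  = (2.576 + 1.036)² · 1930² / 334²
  = 13.0465 · 3724900 / 111556
  = 435.63
Design effect: 1.7 × 435.63 = 740.57.
Round up → n = 741.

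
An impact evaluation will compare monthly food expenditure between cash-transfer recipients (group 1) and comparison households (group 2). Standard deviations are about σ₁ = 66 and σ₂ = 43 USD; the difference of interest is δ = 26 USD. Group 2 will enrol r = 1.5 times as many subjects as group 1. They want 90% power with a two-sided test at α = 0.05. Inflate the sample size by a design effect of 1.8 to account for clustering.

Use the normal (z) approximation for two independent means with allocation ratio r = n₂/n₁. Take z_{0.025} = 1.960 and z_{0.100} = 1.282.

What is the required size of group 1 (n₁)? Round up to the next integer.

n₁ = 157

n₁ = (z_{α/2} + z_β)² · (σ₁² + σ₂²/r) / δ²
   = (1.960 + 1.282)² · (66² + 43²/1.5) / 26²
   = 10.5106 · (4356 + 1232.7) / 676
   = 10.5106 · 5588.7 / 676
   = 86.89
Design effect: 1.8 × 86.89 = 156.41.
Round up → n₁ = 157; n₂ = r·n₁ = 1.5 × 157 = 236.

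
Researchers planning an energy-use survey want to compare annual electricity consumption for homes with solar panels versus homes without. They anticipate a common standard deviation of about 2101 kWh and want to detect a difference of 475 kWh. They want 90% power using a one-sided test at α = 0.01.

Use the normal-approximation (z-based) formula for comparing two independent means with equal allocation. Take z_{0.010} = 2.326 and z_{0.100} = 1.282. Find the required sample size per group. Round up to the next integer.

n = 510 per group

n = (z_α + z_β)² · (σ₁² + σ₂²) / δ²
  = (2.326 + 1.282)² · (2·2101² = 8828402) / 475²
  = 13.0177 · 8828402 / 225625
  = 509.36
Round up → n = 510 per group.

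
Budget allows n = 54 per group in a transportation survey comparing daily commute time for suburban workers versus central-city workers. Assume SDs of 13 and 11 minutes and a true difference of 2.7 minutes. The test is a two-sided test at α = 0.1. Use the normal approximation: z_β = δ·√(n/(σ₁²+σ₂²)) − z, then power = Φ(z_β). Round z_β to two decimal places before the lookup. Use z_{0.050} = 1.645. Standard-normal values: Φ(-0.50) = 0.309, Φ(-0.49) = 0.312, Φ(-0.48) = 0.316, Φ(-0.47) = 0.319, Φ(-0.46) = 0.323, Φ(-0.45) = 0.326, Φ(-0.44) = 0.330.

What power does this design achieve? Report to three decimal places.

z_β = δ·√(n/(σ₁²+σ₂²)) − z_{α/2}
    = 2.7 · √(54/290) − 1.645
    = 2.7 · 0.43152 − 1.645
    = 1.1651 − 1.645 = -0.4799 → -0.48
Power = Φ(-0.48) = 0.316.

Power ≈ 0.316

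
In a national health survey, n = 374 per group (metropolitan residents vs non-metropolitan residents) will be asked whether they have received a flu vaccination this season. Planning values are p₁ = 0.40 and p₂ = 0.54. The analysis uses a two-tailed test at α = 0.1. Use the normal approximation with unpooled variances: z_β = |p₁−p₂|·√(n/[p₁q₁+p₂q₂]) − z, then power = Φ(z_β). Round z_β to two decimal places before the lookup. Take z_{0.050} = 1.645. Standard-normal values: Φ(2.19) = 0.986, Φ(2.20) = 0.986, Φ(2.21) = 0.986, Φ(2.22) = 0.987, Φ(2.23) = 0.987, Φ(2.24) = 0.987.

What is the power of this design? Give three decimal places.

Power ≈ 0.987

z_β = |p₁−p₂|·√(n/[p₁q₁+p₂q₂]) − z_{α/2}
    = 0.14 · √(374/0.4884) − 1.645
    = 0.14 · 27.6725 − 1.645
    = 3.8741 − 1.645 = 2.2291 → 2.23
Power = Φ(2.23) = 0.987.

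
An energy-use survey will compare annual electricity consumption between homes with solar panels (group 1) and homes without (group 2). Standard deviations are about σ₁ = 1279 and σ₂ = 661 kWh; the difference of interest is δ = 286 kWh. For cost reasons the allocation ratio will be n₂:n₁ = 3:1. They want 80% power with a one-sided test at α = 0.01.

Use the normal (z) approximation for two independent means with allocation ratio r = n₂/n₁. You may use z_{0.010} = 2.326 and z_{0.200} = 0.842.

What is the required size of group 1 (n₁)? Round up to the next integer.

n₁ = 219

n₁ = (z_α + z_β)² · (σ₁² + σ₂²/r) / δ²
   = (2.326 + 0.842)² · (1279² + 661²/3) / 286²
   = 10.0362 · (1635841 + 145640.3) / 81796
   = 10.0362 · 1781481.3 / 81796
   = 218.58
Round up → n₁ = 219; n₂ = r·n₁ = 3 × 219 = 657.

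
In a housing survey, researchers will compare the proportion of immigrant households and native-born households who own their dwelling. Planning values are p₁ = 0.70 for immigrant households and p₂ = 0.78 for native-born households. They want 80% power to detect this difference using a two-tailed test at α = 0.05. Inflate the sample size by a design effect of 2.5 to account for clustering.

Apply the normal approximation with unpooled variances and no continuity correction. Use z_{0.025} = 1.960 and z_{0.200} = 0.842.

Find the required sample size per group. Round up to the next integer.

n = 1171 per group

n = (z_{α/2} + z_β)² · [p₁(1−p₁) + p₂(1−p₂)] / (p₁ − p₂)²
  = (1.960 + 0.842)² · (0.70·0.30 + 0.78·0.22) / (-0.08)²
  = (2.802)² · (0.2100 + 0.1716) / 0.0064
  = 7.8512 · 0.3816 / 0.0064
  = 468.13
Design effect: 2.5 × 468.13 = 1170.32.
Round up → n = 1171 per group.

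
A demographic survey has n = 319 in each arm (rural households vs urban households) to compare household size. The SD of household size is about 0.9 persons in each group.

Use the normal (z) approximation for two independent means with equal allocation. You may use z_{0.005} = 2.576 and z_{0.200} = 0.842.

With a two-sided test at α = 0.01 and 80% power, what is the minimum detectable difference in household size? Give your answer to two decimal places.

Minimum detectable difference ≈ 0.24 persons

δ = (z_{α/2} + z_β) · √((σ₁²+σ₂²)/n)
  = (2.576 + 0.842) · √(1.62/319)
  = 3.418 · √0.00508
  = 3.418 · 0.0713
  = 0.2436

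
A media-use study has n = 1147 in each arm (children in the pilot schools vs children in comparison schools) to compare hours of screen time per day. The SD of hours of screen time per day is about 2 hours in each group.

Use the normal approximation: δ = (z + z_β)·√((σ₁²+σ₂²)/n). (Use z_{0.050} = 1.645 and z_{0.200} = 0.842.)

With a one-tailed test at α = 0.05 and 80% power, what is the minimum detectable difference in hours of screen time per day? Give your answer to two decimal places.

δ = (z_α + z_β) · √((σ₁²+σ₂²)/n)
  = (1.645 + 0.842) · √(8/1147)
  = 2.487 · √0.00697
  = 2.487 · 0.0835
  = 0.2077

Minimum detectable difference ≈ 0.21 hours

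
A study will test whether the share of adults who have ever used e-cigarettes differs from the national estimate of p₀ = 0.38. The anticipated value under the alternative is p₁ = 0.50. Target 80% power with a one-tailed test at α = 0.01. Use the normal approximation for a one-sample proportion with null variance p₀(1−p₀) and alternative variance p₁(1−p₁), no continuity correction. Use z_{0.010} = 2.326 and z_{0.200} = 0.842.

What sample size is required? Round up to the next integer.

n = [z_α·√(p₀q₀) + z_β·√(p₁q₁)]² / (p₁ − p₀)²
  = [2.326·√(0.38·0.62) + 0.842·√(0.50·0.50)]² / (0.12)²
  = [2.326·0.4854 + 0.842·0.5000]² / 0.0144
  = [1.5500]² / 0.0144
  = 166.84
Round up → n = 167.

n = 167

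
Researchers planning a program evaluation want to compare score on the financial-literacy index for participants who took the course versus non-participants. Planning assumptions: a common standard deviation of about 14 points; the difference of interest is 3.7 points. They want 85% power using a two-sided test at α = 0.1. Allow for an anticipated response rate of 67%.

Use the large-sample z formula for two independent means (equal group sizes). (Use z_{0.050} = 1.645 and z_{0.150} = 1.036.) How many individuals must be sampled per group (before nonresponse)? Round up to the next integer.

n = (z_{α/2} + z_β)² · (σ₁² + σ₂²) / δ²
  = (1.645 + 1.036)² · (2·14² = 392) / 3.7²
  = 7.1878 · 392 / 13.69
  = 205.81
Adjust for 67% response: 205.81 / 0.67 = 307.19.
Round up → n = 308 per group.

n = 308 per group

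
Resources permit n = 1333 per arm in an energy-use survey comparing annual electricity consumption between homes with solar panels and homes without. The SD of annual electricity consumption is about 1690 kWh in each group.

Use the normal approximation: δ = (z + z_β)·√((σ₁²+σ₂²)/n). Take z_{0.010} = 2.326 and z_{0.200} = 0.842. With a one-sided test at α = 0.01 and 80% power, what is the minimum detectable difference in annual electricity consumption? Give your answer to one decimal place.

δ = (z_α + z_β) · √((σ₁²+σ₂²)/n)
  = (2.326 + 0.842) · √(5712200/1333)
  = 3.168 · √4285.2
  = 3.168 · 65.4616
  = 207.3824

Minimum detectable difference ≈ 207.4 kWh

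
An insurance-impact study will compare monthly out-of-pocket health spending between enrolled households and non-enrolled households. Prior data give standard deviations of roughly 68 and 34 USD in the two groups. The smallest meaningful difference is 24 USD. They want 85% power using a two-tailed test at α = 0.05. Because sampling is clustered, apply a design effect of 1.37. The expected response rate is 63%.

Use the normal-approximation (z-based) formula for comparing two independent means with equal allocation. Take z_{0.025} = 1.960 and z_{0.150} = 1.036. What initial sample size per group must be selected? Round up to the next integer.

n = (z_{α/2} + z_β)² · (σ₁² + σ₂²) / δ²
  = (1.960 + 1.036)² · (68² + 34² = 5780) / 24²
  = 8.9760 · 5780 / 576
  = 90.07
Design effect: 1.37 × 90.07 = 123.40.
Adjust for 63% response: 123.40 / 0.63 = 195.87.
Round up → n = 196 per group.

n = 196 per group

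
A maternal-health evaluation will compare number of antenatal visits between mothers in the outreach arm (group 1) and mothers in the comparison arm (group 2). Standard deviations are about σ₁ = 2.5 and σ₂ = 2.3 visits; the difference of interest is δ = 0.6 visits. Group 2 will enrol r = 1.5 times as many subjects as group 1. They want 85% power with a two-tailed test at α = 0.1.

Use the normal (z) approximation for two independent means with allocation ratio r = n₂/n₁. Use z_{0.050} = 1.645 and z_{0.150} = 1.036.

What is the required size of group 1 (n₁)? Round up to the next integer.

n₁ = 196

n₁ = (z_{α/2} + z_β)² · (σ₁² + σ₂²/r) / δ²
   = (1.645 + 1.036)² · (2.5² + 2.3²/1.5) / 0.6²
   = 7.1878 · (6.25 + 3.5267) / 0.36
   = 7.1878 · 9.7767 / 0.36
   = 195.20
Round up → n₁ = 196; n₂ = r·n₁ = 1.5 × 196 = 294.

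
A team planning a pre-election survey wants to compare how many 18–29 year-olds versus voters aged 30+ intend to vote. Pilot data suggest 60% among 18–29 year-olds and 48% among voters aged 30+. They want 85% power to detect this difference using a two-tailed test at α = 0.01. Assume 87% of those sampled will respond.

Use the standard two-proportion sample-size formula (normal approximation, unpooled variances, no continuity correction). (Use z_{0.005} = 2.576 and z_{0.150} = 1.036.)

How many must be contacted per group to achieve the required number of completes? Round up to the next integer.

n = (z_{α/2} + z_β)² · [p₁(1−p₁) + p₂(1−p₂)] / (p₁ − p₂)²
  = (2.576 + 1.036)² · (0.60·0.40 + 0.48·0.52) / (0.12)²
  = (3.612)² · (0.2400 + 0.2496) / 0.0144
  = 13.0465 · 0.4896 / 0.0144
  = 443.58
Adjust for 87% response: 443.58 / 0.87 = 509.86.
Round up → n = 510 per group.

n = 510 per group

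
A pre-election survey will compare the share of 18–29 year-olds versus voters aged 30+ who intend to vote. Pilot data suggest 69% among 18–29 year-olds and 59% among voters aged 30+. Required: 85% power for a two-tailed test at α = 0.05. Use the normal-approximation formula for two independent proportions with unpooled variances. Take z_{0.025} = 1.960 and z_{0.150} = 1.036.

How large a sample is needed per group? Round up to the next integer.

n = 410 per group

n = (z_{α/2} + z_β)² · [p₁(1−p₁) + p₂(1−p₂)] / (p₁ − p₂)²
  = (1.960 + 1.036)² · (0.69·0.31 + 0.59·0.41) / (0.10)²
  = (2.996)² · (0.2139 + 0.2419) / 0.0100
  = 8.9760 · 0.4558 / 0.0100
  = 409.13
Round up → n = 410 per group.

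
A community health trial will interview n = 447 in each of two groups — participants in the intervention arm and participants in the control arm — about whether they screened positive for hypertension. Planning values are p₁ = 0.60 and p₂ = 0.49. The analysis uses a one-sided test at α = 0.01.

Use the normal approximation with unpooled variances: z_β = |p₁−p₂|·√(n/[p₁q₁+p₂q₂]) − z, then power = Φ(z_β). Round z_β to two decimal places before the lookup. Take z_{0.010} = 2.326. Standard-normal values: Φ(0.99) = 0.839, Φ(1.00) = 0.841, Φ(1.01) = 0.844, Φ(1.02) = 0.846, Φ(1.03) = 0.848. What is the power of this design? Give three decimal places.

Power ≈ 0.841

z_β = |p₁−p₂|·√(n/[p₁q₁+p₂q₂]) − z_α
    = 0.11 · √(447/0.4899) − 2.326
    = 0.11 · 30.2065 − 2.326
    = 3.3227 − 2.326 = 0.9967 → 1.00
Power = Φ(1.00) = 0.841.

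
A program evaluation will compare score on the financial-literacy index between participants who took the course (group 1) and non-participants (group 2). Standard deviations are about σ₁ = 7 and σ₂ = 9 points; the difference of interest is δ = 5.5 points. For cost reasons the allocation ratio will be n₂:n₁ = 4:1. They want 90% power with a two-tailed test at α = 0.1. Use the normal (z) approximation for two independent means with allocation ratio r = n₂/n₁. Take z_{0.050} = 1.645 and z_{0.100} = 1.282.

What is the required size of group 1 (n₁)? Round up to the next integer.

n₁ = (z_{α/2} + z_β)² · (σ₁² + σ₂²/r) / δ²
   = (1.645 + 1.282)² · (7² + 9²/4) / 5.5²
   = 8.5673 · (49 + 20.25) / 30.25
   = 8.5673 · 69.25 / 30.25
   = 19.61
Round up → n₁ = 20; n₂ = r·n₁ = 4 × 20 = 80.

n₁ = 20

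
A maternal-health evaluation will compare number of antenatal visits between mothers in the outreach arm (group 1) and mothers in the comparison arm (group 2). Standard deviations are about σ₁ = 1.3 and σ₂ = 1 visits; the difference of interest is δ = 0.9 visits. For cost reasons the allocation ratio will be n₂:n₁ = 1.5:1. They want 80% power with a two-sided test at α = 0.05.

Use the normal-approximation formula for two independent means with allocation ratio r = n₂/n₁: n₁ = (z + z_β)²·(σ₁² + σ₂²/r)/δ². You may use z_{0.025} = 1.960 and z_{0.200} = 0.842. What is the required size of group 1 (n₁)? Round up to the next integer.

n₁ = 23

n₁ = (z_{α/2} + z_β)² · (σ₁² + σ₂²/r) / δ²
   = (1.960 + 0.842)² · (1.3² + 1²/1.5) / 0.9²
   = 7.8512 · (1.69 + 0.66667) / 0.81
   = 7.8512 · 2.3567 / 0.81
   = 22.84
Round up → n₁ = 23; n₂ = r·n₁ = 1.5 × 23 = 35.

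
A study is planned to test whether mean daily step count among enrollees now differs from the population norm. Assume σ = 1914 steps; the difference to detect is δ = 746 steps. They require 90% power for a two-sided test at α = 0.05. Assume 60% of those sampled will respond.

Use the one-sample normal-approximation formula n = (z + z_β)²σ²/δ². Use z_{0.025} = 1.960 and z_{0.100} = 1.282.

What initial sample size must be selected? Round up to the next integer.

n = (z_{α/2} + z_β)² · σ² / δ²
  = (1.960 + 1.282)² · 1914² / 746²
  = 10.5106 · 3663396 / 556516
  = 69.19
Adjust for 60% response: 69.19 / 0.60 = 115.31.
Round up → n = 116.

n = 116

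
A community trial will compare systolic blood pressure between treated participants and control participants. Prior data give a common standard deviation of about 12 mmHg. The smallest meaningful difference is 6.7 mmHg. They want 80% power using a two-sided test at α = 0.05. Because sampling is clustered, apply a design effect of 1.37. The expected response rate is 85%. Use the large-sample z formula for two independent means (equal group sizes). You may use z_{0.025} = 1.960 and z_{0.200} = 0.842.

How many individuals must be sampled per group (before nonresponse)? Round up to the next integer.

n = (z_{α/2} + z_β)² · (σ₁² + σ₂²) / δ²
  = (1.960 + 0.842)² · (2·12² = 288) / 6.7²
  = 7.8512 · 288 / 44.89
  = 50.37
Design effect: 1.37 × 50.37 = 69.01.
Adjust for 85% response: 69.01 / 0.85 = 81.19.
Round up → n = 82 per group.

n = 82 per group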